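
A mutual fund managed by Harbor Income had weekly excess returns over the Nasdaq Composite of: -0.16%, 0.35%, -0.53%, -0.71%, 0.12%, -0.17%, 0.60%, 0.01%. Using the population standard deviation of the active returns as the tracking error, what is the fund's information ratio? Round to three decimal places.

μ = (-0.16 + 0.35 − 0.53 − 0.71 + 0.12 − 0.17 + 0.6 + 0.01) / 8 = -0.490 / 8 = -0.0613%
Population σ = √[Σ(r − μ)² / 8] = √[1.3065 / 8] = √0.1633 = 0.4041%
IR = μ / tracking error = -0.0613 / 0.4041 = -0.1517

-0.152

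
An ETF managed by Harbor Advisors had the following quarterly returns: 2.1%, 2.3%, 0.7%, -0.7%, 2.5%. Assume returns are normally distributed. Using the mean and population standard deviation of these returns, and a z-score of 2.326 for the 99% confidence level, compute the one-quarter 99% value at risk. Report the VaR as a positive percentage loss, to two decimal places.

1.45

μ = (2.1 + 2.3 + 0.7 − 0.7 + 2.5) / 5 = 1.3800%
Σ(r − μ)² = (2.1 − 1.3800)² + (2.3 − 1.3800)² + (0.7 − 1.3800)² + … = 7.4080
population σ = √(7.4080 / 5) = √1.4816 = 1.2172%
VaR = −(μ − z·σ) = −(1.3800 − 2.326 × 1.2172) = −(-1.4512) = 1.4512%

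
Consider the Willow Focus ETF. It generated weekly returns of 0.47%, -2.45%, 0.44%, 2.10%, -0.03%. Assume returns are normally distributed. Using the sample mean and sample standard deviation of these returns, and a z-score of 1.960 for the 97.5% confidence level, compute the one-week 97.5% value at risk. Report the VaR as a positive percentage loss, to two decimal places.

Mean return μ = 0.530 / 5 = 0.1060%
Σ(r − μ)² = 10.7717; sample σ = √(10.7717/4) = 1.6410%
VaR = −(μ − z·σ) = −(0.1060 − 1.960 × 1.6410) = −(-3.1104) = 3.1104%

3.11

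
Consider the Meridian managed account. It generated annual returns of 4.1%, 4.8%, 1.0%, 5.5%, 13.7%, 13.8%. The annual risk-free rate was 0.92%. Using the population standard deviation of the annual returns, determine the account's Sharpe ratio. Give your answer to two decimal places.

1.28

r̄ = (4.1 + 4.8 + 1 + 5.5 + 13.7 + 13.8) / 6 = 42.90 / 6 = 7.1500%
Σ(r − r̄)² = (4.1 − 7.1500)² + (4.8 − 7.1500)² + … = 142.4950
population σ = √(142.4950 / 6) = √23.7492 = 4.8733%
Sharpe = (r̄ − rf) / σ = (7.1500 − 0.92) / 4.8733 = 6.2300 / 4.8733 = 1.2784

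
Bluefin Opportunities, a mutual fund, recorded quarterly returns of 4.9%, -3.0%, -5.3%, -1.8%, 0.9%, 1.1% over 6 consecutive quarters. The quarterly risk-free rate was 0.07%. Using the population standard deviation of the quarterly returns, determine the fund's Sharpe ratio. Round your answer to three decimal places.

-0.184

r̄ = (4.9 − 3 − 5.3 − 1.8 + 0.9 + 1.1) / 6 = -0.5333%
Σ(r − r̄)² = (4.9 − (-0.5333))² + (-3 − (-0.5333))² + … = 64.6533
population σ = √(64.6533 / 6) = √10.7756 = 3.2826%
Sharpe = (r̄ − rf) / σ = (-0.5333 − 0.07) / 3.2826 = -0.6033 / 3.2826 = -0.1838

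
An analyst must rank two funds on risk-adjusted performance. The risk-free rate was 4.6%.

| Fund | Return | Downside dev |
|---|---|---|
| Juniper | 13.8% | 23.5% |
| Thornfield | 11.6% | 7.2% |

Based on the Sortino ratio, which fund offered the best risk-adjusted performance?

Juniper: Sortino ratio = (13.8% − 4.6%) / 23.5% = 0.391
Thornfield: Sortino ratio = (11.6% − 4.6%) / 7.2% = 0.972
Highest: Thornfield (0.972).

Thornfield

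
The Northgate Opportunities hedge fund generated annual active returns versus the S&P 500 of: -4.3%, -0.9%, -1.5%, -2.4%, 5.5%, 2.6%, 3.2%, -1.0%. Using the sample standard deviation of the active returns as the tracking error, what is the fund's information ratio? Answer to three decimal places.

r̄ = (-4.3 − 0.9 − 1.5 − 2.4 + 5.5 + 2.6 + 3.2 − 1) / 8 = 1.20 / 8 = 0.1500%
Sample σ = √[Σ(r − r̄)² / 7] = √[75.3800 / 7] = √10.7686 = 3.2816%
IR = r̄ / tracking error = 0.1500 / 3.2816 = 0.0457

0.046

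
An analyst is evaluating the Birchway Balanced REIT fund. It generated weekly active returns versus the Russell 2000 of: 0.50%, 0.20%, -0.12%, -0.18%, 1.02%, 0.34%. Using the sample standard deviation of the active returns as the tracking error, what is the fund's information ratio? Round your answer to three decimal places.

0.664

μ = (0.5 + 0.2 − 0.12 − 0.18 + 1.02 + 0.34) / 6 = 1.760 / 6 = 0.2933%
Sample std dev = √[0.9765 / 5] = 0.4419%
IR = μ / tracking error = 0.2933 / 0.4419 = 0.6637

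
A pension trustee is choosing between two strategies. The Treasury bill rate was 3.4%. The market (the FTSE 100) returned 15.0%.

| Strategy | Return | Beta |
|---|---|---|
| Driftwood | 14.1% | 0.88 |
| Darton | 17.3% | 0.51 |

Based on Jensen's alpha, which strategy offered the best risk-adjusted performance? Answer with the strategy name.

Driftwood: α = 14.1% − [3.4% + 0.88 × (15.0% − 3.4%)] = 0.492
Darton: α = 17.3% − [3.4% + 0.51 × (15.0% − 3.4%)] = 7.984
Highest: Darton (7.984).

Darton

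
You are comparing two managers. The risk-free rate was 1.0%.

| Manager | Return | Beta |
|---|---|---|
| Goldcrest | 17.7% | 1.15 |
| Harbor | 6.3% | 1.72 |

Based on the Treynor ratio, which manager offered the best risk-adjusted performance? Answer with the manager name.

Goldcrest: Treynor = (17.7% − 1.0%) / 1.15 = 14.522
Harbor: Treynor = (6.3% − 1.0%) / 1.72 = 3.081
Highest: Goldcrest (14.522).

Goldcrest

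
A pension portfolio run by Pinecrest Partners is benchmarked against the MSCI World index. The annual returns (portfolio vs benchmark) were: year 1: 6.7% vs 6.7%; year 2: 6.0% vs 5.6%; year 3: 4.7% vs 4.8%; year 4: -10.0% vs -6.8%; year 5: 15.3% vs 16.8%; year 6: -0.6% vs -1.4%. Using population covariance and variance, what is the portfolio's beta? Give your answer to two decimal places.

1.04

r̄p = 3.6833%,  r̄m = 4.2833%
Cov = Σ(rp − r̄p)(rm − r̄m) / 6 = 55.3781
Var(rm) = Σ(rm − r̄m)² / 6 = 53.2747
β = Cov / Var = 55.3781 / 53.2747 = 1.0395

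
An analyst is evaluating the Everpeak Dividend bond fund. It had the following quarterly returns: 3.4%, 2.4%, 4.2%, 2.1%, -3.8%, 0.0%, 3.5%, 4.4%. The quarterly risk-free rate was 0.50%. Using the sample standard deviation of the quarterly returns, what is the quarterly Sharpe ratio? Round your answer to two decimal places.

0.56

μ = (3.4 + 2.4 + 4.2 + 2.1 − 3.8 + 0 + 3.5 + 4.4) / 8 = 16.20 / 8 = 2.0250%
Sample std dev = √[52.6150 / 7] = 2.7416%
Sharpe = (μ − rf) / σ = (2.0250 − 0.5) / 2.7416 = 1.5250 / 2.7416 = 0.5562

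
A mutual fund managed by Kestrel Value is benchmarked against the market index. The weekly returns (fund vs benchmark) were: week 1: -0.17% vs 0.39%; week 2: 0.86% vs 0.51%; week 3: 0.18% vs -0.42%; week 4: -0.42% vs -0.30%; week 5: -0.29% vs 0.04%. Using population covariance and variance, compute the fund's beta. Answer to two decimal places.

0.60

r̄p = 0.0320%,  r̄m = 0.0440%
Cov = Σ(rp − r̄p)(rm − r̄m) / 5 = 0.0808
Var(rm) = Σ(rm − r̄m)² / 5 = 0.1341
β = Cov / Var = 0.0808 / 0.1341 = 0.6025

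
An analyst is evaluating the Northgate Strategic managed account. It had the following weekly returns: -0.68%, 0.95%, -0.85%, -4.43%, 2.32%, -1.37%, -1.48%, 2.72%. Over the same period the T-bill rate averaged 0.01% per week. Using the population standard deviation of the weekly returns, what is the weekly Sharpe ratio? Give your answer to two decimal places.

r̄ = (-0.68 + 0.95 − 0.85 − 4.43 + 2.32 − 1.37 − 1.48 + 2.72) / 8 = -0.3525%
Population std dev = √[37.5664 / 8] = 2.1670%
Sharpe = (r̄ − rf) / σ = (-0.3525 − 0.01) / 2.1670 = -0.3625 / 2.1670 = -0.1673

-0.17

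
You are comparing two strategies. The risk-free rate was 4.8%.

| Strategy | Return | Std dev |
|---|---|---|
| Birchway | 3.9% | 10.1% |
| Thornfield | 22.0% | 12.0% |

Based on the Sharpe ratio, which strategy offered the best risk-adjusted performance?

Birchway: Sharpe ratio = (3.9% − 4.8%) / 10.1% = -0.089
Thornfield: Sharpe ratio = (22.0% − 4.8%) / 12.0% = 1.433
Highest: Thornfield (1.433).

Thornfield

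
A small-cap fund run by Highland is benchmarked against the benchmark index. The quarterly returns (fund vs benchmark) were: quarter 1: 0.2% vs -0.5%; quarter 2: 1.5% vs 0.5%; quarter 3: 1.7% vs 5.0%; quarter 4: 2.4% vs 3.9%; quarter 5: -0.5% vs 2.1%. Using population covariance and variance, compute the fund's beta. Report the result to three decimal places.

r̄p = 1.0600%,  r̄m = 2.2000%
Cov = Σ(rp − r̄p)(rm − r̄m) / 5 = 1.1600
Var(rm) = Σ(rm − r̄m)² / 5 = 4.1840
β = Cov / Var = 1.1600 / 4.1840 = 0.2772

0.277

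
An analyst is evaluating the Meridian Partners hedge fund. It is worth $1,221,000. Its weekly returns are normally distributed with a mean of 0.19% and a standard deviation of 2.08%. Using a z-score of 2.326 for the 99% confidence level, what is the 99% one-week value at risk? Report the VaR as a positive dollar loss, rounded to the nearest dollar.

$56,753

Return at the 99% tail: μ − z·σ = 0.19% − 2.326 × 2.08% = 0.19 − 4.83808 = -4.64808%
VaR = −(-4.64808%) × $1,221,000 = 4.64808% × $1,221,000 = $56,753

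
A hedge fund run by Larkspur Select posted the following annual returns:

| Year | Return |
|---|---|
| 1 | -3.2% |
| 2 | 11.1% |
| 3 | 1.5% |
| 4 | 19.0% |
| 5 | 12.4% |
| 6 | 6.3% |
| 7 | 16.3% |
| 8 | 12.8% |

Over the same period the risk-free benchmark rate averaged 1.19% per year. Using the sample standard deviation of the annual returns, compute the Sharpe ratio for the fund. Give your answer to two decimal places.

r̄ = (-3.2 + 11.1 + 1.5 + 19 + 12.4 + 6.3 + 16.3 + 12.8) / 8 = 9.5250%
Sample σ = √[Σ(r − r̄)² / 7] = √[393.8750 / 7] = √56.2679 = 7.5012%
Sharpe = (r̄ − rf) / σ = (9.5250 − 1.19) / 7.5012 = 8.3350 / 7.5012 = 1.1112

1.11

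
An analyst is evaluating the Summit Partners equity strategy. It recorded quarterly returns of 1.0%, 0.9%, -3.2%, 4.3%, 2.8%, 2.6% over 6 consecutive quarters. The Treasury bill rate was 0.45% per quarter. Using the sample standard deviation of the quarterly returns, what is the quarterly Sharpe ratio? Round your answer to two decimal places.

0.37

r̄ = (1 + 0.9 − 3.2 + 4.3 + 2.8 + 2.6) / 6 = 8.40 / 6 = 1.4000%
Σ(r − r̄)² = 33.3800; sample σ = √(33.3800/5) = 2.5838%
Sharpe = (r̄ − rf) / σ = (1.4000 − 0.45) / 2.5838 = 0.9500 / 2.5838 = 0.3677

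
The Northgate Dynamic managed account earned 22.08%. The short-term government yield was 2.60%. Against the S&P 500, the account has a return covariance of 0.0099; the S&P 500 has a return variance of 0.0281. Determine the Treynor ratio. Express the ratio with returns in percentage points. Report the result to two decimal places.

55.29

β = Cov / Var = 0.0099 / 0.0281 = 0.3523
Treynor = (Rp − Rf) / β = (22.08% − 2.60%) / 0.3523 = 19.48 / 0.3523 = 55.2938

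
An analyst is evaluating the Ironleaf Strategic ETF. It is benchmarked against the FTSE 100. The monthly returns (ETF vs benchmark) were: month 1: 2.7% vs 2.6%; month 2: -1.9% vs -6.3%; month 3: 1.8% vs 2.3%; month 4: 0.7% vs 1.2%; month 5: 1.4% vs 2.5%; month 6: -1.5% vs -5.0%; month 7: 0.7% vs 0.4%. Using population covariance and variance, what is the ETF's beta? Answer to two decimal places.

r̄p = 0.5571%,  r̄m = -0.3286%
Cov = Σ(rp − r̄p)(rm − r̄m) / 7 = 5.2188
Var(rm) = Σ(rm − r̄m)² / 7 = 11.9763
β = Cov / Var = 5.2188 / 11.9763 = 0.4358

0.44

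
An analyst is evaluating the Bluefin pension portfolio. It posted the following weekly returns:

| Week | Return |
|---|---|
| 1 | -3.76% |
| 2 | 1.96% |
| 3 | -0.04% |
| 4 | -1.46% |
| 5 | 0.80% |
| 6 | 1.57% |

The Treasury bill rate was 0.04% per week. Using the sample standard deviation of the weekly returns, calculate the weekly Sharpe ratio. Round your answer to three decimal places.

Mean return r̄ = -0.930 / 6 = -0.1550%
Sample σ = √[Σ(r − r̄)² / 5] = √[23.0732 / 5] = √4.6146 = 2.1482%
Sharpe = (r̄ − rf) / σ = (-0.1550 − 0.04) / 2.1482 = -0.1950 / 2.1482 = -0.0908

-0.091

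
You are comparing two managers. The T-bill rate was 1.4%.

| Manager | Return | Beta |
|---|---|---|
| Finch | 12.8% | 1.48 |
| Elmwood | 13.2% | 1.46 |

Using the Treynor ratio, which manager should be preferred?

Finch: Treynor = (12.8% − 1.4%) / 1.48 = 7.703
Elmwood: Treynor = (13.2% − 1.4%) / 1.46 = 8.082
Highest: Elmwood (8.082).

Elmwood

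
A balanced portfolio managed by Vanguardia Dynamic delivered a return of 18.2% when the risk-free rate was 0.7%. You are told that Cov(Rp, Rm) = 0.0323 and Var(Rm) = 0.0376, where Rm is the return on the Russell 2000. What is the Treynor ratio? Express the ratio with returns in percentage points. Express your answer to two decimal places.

β = Cov / Var = 0.0323 / 0.0376 = 0.8590
Treynor = (Rp − Rf) / β = (18.2% − 0.7%) / 0.8590 = 17.50 / 0.8590 = 20.3725

20.37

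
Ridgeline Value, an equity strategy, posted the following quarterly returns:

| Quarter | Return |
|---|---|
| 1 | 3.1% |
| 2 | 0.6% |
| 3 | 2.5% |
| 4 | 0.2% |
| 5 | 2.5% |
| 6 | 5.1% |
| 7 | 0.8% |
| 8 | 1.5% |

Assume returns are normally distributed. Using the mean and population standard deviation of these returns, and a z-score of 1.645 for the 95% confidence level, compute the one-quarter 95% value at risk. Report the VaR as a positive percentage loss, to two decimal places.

0.44

r̄ = (3.1 + 0.6 + 2.5 + 0.2 + 2.5 + 5.1 + 0.8 + 1.5) / 8 = 2.0375%
Σ(r − r̄)² = (3.1 − 2.0375)² + (0.6 − 2.0375)² + (2.5 − 2.0375)² + … = 18.1988
σ = √[18.1988 / 8] = 1.5083%
VaR = −(r̄ − z·σ) = −(2.0375 − 1.645 × 1.5083) = −(-0.4437) = 0.4437%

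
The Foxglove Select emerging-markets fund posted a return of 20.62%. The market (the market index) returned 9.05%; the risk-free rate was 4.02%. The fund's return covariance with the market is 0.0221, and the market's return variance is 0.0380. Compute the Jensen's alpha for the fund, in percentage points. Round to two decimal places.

13.67

β = Cov / Var = 0.0221 / 0.0380 = 0.5816
E[R] = Rf + β(Rm − Rf) = 4.02% + 0.5816 × (9.05% − 4.02%) = 6.9454%
α = Rp − E[R] = 20.62% − 6.9454% = 13.6746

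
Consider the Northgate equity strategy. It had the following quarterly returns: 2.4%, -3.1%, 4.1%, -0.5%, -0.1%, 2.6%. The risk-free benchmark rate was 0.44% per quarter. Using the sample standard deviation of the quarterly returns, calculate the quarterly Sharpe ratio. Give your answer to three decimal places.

0.176

μ = (2.4 − 3.1 + 4.1 − 0.5 − 0.1 + 2.6) / 6 = 5.40 / 6 = 0.9000%
Σ(r − μ)² = (2.4 − 0.9000)² + (-3.1 − 0.9000)² + … = 34.3400
σ = √[34.3400 / 5] = 2.6207%
Sharpe = (μ − rf) / σ = (0.9000 − 0.44) / 2.6207 = 0.4600 / 2.6207 = 0.1755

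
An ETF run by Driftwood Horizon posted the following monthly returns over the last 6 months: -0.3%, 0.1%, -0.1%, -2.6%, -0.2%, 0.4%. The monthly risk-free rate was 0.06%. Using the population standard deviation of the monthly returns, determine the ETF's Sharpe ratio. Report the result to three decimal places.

-0.516

r̄ = (-0.3 + 0.1 − 0.1 − 2.6 − 0.2 + 0.4) / 6 = -0.4500%
Population std dev = √[5.8550 / 6] = 0.9878%
Sharpe = (r̄ − rf) / σ = (-0.4500 − 0.06) / 0.9878 = -0.5100 / 0.9878 = -0.5163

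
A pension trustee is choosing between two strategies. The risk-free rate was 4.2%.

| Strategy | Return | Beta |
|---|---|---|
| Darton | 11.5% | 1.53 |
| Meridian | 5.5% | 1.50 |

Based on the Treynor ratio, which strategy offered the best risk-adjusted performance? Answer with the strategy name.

Darton

Darton: Treynor = (11.5% − 4.2%) / 1.53 = 4.771
Meridian: Treynor = (5.5% − 4.2%) / 1.50 = 0.867
Highest: Darton (4.771).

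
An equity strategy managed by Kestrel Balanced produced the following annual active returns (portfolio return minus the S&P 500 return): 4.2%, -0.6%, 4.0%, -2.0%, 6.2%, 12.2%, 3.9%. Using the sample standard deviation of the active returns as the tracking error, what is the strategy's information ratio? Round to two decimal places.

0.86

r̄ = (4.2 − 0.6 + 4 − 2 + 6.2 + 12.2 + 3.9) / 7 = 27.90 / 7 = 3.9857%
Σ(r − r̄)² = (4.2 − 3.9857)² + (-0.6 − 3.9857)² + … = 129.2886
sample σ = √(129.2886 / 6) = √21.5481 = 4.6420%
IR = r̄ / tracking error = 3.9857 / 4.6420 = 0.8586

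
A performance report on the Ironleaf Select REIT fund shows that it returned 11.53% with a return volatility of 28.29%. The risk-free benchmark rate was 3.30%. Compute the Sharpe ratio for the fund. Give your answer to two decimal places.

0.29

Sharpe = (Rp − Rf) / σp = (11.53% − 3.30%) / 28.29% = 8.23% / 28.29% = 0.2909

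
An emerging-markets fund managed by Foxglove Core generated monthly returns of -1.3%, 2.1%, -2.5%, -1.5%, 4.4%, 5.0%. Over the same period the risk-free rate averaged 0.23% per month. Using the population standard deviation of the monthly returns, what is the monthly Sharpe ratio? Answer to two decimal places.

Mean return r̄ = 6.20 / 6 = 1.0333%
Population σ = √[Σ(r − r̄)² / 6] = √[52.5533 / 6] = √8.7589 = 2.9595%
Sharpe = (r̄ − rf) / σ = (1.0333 − 0.23) / 2.9595 = 0.8033 / 2.9595 = 0.2714

0.27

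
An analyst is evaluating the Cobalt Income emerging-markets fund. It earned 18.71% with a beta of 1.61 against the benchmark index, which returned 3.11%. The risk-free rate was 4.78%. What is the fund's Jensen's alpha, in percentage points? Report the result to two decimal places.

CAPM expected return = Rf + β(Rm − Rf) = 4.78% + 1.61 × (3.11% − 4.78%) = 4.78 + 1.61 × -1.67 = 2.0913%
Jensen's α = Rp − E[R] = 18.71% − 2.0913% = 16.6187

16.62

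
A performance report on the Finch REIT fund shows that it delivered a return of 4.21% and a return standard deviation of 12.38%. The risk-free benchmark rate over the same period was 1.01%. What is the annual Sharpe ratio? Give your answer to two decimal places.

Sharpe = (Rp − Rf) / σp = (4.21% − 1.01%) / 12.38% = 3.20% / 12.38% = 0.2585

0.26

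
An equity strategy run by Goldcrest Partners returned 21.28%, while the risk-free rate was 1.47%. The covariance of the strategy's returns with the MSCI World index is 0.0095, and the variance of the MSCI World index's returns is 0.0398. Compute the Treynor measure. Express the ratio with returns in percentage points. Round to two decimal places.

82.99

β = Cov / Var = 0.0095 / 0.0398 = 0.2387
Treynor = (Rp − Rf) / β = (21.28% − 1.47%) / 0.2387 = 19.81 / 0.2387 = 82.9912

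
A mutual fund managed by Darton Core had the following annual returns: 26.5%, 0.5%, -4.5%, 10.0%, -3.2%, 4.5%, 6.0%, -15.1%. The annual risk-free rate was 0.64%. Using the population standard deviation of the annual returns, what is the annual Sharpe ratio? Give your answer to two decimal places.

0.21

μ = (26.5 + 0.5 − 4.5 + 10 − 3.2 + 4.5 + 6 − 15.1) / 8 = 3.0875%
Σ(r − μ)² = (26.5 − 3.0875)² + (0.5 − 3.0875)² + (-4.5 − 3.0875)² + … = 1040.9888
population σ = √(1040.9888 / 8) = √130.1236 = 11.4072%
Sharpe = (μ − rf) / σ = (3.0875 − 0.64) / 11.4072 = 2.4475 / 11.4072 = 0.2146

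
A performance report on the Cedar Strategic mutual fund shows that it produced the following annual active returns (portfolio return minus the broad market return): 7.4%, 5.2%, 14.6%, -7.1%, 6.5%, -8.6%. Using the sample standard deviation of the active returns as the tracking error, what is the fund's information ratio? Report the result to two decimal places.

μ = (7.4 + 5.2 + 14.6 − 7.1 + 6.5 − 8.6) / 6 = 3.0000%
Σ(r − μ)² = (7.4 − 3.0000)² + (5.2 − 3.0000)² + … = 407.5800
σ = √[407.5800 / 5] = 9.0286%
IR = μ / tracking error = 3.0000 / 9.0286 = 0.3323

0.33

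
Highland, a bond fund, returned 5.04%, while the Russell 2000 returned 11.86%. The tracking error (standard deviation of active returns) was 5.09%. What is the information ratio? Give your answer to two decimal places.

-1.34

IR = (Rp − Rb) / TE = (5.04% − 11.86%) / 5.09% = -6.82% / 5.09% = -1.3399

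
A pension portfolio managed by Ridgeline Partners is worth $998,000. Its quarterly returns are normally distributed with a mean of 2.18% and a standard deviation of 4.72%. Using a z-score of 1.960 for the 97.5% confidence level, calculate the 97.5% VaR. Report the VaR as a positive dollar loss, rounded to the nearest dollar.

Return at the 97.5% tail: μ − z·σ = 2.18% − 1.960 × 4.72% = 2.18 − 9.2512 = -7.0712%
VaR = −(-7.0712%) × $998,000 = 7.0712% × $998,000 = $70,571

$70,571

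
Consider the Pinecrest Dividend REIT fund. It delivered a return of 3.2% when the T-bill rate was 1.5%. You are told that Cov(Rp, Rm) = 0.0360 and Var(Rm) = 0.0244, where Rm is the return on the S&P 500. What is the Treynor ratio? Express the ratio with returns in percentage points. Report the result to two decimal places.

1.15

β = Cov / Var = 0.0360 / 0.0244 = 1.4754
Treynor = (Rp − Rf) / β = (3.2% − 1.5%) / 1.4754 = 1.70 / 1.4754 = 1.1522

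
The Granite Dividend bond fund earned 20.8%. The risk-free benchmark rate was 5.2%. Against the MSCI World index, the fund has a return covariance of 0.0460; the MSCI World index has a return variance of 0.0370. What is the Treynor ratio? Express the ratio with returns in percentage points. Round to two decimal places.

β = Cov / Var = 0.0460 / 0.0370 = 1.2432
Treynor = (Rp − Rf) / β = (20.8% − 5.2%) / 1.2432 = 15.60 / 1.2432 = 12.5483

12.55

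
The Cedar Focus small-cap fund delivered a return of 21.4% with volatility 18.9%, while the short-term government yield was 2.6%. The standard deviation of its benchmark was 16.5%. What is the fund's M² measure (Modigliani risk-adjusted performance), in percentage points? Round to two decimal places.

19.01

Sharpe = (Rp − Rf) / σp = (21.4% − 2.6%) / 18.9% = 0.9947
M² = Rf + Sharpe × σm = 2.6% + 0.9947 × 16.5% = 19.0126%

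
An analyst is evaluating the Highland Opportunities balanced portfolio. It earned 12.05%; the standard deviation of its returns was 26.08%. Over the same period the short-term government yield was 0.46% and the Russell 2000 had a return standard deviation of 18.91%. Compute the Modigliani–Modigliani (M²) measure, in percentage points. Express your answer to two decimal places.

Sharpe = (Rp − Rf) / σp = (12.05% − 0.46%) / 26.08% = 0.4444
M² = Rf + Sharpe × σm = 0.46% + 0.4444 × 18.91% = 8.8636%

8.86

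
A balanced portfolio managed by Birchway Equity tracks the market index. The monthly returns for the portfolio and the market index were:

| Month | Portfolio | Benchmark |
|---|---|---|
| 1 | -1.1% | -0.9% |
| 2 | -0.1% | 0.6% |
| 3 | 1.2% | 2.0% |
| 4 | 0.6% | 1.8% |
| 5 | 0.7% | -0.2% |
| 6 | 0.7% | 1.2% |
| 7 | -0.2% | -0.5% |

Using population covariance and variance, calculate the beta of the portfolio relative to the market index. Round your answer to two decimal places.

r̄p = 0.2571%,  r̄m = 0.5714%
Cov = Σ(rp − r̄p)(rm − r̄m) / 7 = 0.5973
Var(rm) = Σ(rm − r̄m)² / 7 = 1.1220
β = Cov / Var = 0.5973 / 1.1220 = 0.5324

0.53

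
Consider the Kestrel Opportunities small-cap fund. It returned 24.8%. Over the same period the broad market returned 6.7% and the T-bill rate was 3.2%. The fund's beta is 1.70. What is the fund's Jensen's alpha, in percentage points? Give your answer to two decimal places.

CAPM expected return = Rf + β(Rm − Rf) = 3.2% + 1.70 × (6.7% − 3.2%) = 3.2 + 1.70 × 3.50 = 9.1500%
Jensen's α = Rp − E[R] = 24.8% − 9.1500% = 15.6500

15.65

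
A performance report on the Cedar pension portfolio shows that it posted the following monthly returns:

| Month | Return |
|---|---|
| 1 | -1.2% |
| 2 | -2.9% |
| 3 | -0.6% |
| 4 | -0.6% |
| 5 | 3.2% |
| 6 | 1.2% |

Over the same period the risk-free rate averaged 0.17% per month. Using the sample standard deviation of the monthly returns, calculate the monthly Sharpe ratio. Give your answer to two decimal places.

μ = (-1.2 − 2.9 − 0.6 − 0.6 + 3.2 + 1.2) / 6 = -0.90 / 6 = -0.1500%
Sample σ = √[Σ(r − μ)² / 5] = √[22.1150 / 5] = √4.4230 = 2.1031%
Sharpe = (μ − rf) / σ = (-0.1500 − 0.17) / 2.1031 = -0.3200 / 2.1031 = -0.1522

-0.15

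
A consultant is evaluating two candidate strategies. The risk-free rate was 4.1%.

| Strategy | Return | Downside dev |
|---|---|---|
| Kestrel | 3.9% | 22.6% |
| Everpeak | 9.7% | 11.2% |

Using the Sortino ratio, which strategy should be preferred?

Everpeak

Kestrel: Sortino ratio = (3.9% − 4.1%) / 22.6% = -0.009
Everpeak: Sortino ratio = (9.7% − 4.1%) / 11.2% = 0.500
Highest: Everpeak (0.500).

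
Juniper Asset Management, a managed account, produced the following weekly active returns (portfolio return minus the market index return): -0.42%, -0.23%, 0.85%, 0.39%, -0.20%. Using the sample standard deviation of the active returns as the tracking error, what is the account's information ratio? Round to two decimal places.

r̄ = (-0.42 − 0.23 + 0.85 + 0.39 − 0.2) / 5 = 0.390 / 5 = 0.0780%
Σ(r − r̄)² = (-0.42 − 0.0780)² + (-0.23 − 0.0780)² + … = 1.1135
σ = √[1.1135 / 4] = 0.5276%
IR = r̄ / tracking error = 0.0780 / 0.5276 = 0.1478

0.15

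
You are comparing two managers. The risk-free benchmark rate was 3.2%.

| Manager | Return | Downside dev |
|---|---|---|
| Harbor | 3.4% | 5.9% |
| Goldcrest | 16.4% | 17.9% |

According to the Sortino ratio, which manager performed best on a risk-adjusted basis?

Harbor: Sortino ratio = (3.4% − 3.2%) / 5.9% = 0.034
Goldcrest: Sortino ratio = (16.4% − 3.2%) / 17.9% = 0.737
Highest: Goldcrest (0.737).

Goldcrest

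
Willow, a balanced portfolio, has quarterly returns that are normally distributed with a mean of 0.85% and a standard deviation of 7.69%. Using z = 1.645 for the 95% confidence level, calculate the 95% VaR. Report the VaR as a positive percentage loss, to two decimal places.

11.80

VaR (as % loss) = −(μ − z·σ) = −(0.85% − 1.645 × 7.69%) = −(-11.80005%) = 11.80005%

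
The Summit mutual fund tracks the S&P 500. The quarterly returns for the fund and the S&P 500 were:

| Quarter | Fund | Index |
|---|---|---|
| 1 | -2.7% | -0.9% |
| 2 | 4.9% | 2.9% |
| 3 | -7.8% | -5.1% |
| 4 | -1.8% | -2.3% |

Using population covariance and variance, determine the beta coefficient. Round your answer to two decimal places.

1.52

r̄p = -1.8500%,  r̄m = -1.3500%
Cov = Σ(rp − r̄p)(rm − r̄m) / 4 = 12.6425
Var(rm) = Σ(rm − r̄m)² / 4 = 8.3075
β = Cov / Var = 12.6425 / 8.3075 = 1.5218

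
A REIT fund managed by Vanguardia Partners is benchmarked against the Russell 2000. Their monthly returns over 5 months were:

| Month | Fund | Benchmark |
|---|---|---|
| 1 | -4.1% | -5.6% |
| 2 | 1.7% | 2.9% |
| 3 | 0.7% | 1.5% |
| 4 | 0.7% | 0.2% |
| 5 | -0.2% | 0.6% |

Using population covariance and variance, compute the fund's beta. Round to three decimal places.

0.681

r̄p = -0.2400%,  r̄m = -0.0800%
Cov = Σ(rp − r̄p)(rm − r̄m) / 5 = 5.7728
Var(rm) = Σ(rm − r̄m)² / 5 = 8.4776
β = Cov / Var = 5.7728 / 8.4776 = 0.6809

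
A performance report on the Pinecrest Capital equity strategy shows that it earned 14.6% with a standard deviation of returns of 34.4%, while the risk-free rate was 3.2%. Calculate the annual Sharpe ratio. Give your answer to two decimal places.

0.33

Sharpe = (Rp − Rf) / σp = (14.6% − 3.2%) / 34.4% = 11.40% / 34.4% = 0.3314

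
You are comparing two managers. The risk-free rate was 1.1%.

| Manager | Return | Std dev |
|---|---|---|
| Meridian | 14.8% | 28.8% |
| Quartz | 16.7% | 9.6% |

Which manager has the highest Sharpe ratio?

Meridian: Sharpe ratio = (14.8% − 1.1%) / 28.8% = 0.476
Quartz: Sharpe ratio = (16.7% − 1.1%) / 9.6% = 1.625
Highest: Quartz (1.625).

Quartz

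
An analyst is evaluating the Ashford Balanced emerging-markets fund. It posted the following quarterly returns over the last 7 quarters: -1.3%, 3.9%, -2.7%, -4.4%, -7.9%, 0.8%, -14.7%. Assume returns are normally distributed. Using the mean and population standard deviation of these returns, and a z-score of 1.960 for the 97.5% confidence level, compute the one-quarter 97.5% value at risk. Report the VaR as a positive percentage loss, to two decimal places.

14.84

r̄ = (-1.3 + 3.9 − 2.7 − 4.4 − 7.9 + 0.8 − 14.7) / 7 = -3.7571%
Σ(r − r̄)² = (-1.3 − (-3.7571))² + (3.9 − (-3.7571))² + … = 223.8771
σ = √[223.8771 / 7] = 5.6553%
VaR = −(r̄ − z·σ) = −(-3.7571 − 1.960 × 5.6553) = −(-14.8415) = 14.8415%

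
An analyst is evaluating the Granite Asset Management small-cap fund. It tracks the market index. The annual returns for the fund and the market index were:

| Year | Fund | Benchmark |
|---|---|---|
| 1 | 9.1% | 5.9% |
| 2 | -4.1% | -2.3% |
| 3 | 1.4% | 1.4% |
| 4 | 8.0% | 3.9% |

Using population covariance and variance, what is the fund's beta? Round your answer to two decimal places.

r̄p = 3.6000%,  r̄m = 2.2250%
Cov = Σ(rp − r̄p)(rm − r̄m) / 4 = 16.0600
Var(rm) = Σ(rm − r̄m)² / 4 = 9.3669
β = Cov / Var = 16.0600 / 9.3669 = 1.7145

1.71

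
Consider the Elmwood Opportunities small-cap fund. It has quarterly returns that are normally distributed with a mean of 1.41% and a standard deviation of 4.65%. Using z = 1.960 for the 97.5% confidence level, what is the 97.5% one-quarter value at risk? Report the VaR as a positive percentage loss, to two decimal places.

VaR (as % loss) = −(μ − z·σ) = −(1.41% − 1.960 × 4.65%) = −(-7.7040%) = 7.7040%

7.70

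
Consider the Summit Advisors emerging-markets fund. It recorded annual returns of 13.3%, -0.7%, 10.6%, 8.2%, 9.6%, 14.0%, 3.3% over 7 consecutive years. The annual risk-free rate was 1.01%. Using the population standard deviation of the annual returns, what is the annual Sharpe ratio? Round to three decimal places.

1.483

r̄ = (13.3 − 0.7 + 10.6 + 8.2 + 9.6 + 14 + 3.3) / 7 = 58.30 / 7 = 8.3286%
Σ(r − r̄)² = 170.4743; population σ = √(170.4743/7) = 4.9349%
Sharpe = (r̄ − rf) / σ = (8.3286 − 1.01) / 4.9349 = 7.3186 / 4.9349 = 1.4830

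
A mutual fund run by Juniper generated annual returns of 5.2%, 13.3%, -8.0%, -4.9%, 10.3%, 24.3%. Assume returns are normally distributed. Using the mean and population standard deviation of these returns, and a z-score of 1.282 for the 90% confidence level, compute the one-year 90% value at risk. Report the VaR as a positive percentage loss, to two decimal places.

7.34

Mean return r̄ = 40.20 / 6 = 6.7000%
Population σ = √[Σ(r − r̄)² / 6] = √[719.1800 / 6] = √119.8633 = 10.9482%
VaR = −(r̄ − z·σ) = −(6.7000 − 1.282 × 10.9482) = −(-7.3356) = 7.3356%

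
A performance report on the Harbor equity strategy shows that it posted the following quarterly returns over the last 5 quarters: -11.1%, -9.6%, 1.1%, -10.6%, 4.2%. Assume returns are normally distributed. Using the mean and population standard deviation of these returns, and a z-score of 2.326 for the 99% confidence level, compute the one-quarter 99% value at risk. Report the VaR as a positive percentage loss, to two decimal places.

20.32

Mean return μ = -26.00 / 5 = -5.2000%
Population σ = √[Σ(r − μ)² / 5] = √[211.3800 / 5] = √42.2760 = 6.5020%
VaR = −(μ − z·σ) = −(-5.2000 − 2.326 × 6.5020) = −(-20.3237) = 20.3237%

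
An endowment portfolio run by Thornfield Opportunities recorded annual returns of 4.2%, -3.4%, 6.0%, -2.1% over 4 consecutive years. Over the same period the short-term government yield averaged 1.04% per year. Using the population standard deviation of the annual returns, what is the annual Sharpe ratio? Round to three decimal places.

μ = (4.2 − 3.4 + 6 − 2.1) / 4 = 1.1750%
Σ(r − μ)² = 64.0875; population σ = √(64.0875/4) = 4.0027%
Sharpe = (μ − rf) / σ = (1.1750 − 1.04) / 4.0027 = 0.1350 / 4.0027 = 0.0337

0.034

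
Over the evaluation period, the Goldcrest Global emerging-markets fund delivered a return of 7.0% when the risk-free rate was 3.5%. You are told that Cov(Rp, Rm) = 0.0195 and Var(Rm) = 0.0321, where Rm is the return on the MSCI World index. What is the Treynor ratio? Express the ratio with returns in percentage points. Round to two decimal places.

β = Cov / Var = 0.0195 / 0.0321 = 0.6075
Treynor = (Rp − Rf) / β = (7.0% − 3.5%) / 0.6075 = 3.50 / 0.6075 = 5.7613

5.76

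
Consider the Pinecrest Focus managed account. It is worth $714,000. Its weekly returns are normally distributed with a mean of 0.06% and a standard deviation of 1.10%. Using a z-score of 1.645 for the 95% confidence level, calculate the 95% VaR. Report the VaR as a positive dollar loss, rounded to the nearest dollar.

$12,491

Return at the 95% tail: μ − z·σ = 0.06% − 1.645 × 1.10% = 0.06 − 1.8095 = -1.7495%
VaR = −(-1.7495%) × $714,000 = 1.7495% × $714,000 = $12,491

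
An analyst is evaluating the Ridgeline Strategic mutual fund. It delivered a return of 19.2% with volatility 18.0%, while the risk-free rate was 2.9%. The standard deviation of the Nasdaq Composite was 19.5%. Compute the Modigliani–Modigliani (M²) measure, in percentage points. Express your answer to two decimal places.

20.56

Sharpe = (Rp − Rf) / σp = (19.2% − 2.9%) / 18.0% = 0.9056
M² = Rf + Sharpe × σm = 2.9% + 0.9056 × 19.5% = 20.5592%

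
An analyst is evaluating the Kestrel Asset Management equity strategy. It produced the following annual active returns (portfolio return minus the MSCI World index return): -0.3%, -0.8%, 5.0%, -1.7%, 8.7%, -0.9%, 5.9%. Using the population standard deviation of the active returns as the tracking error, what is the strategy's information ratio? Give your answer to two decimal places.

0.59

μ = (-0.3 − 0.8 + 5 − 1.7 + 8.7 − 0.9 + 5.9) / 7 = 15.90 / 7 = 2.2714%
Σ(r − μ)² = (-0.3 − 2.2714)² + (-0.8 − 2.2714)² + … = 103.8143
σ = √[103.8143 / 7] = 3.8511%
IR = μ / tracking error = 2.2714 / 3.8511 = 0.5898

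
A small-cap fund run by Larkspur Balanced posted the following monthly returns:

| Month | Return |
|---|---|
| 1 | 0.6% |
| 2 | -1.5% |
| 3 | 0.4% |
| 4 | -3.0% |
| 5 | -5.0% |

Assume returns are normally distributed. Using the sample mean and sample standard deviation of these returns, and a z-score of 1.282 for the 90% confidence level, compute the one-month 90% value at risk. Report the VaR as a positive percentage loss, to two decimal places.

4.73

r̄ = (0.6 − 1.5 + 0.4 − 3 − 5) / 5 = -8.50 / 5 = -1.7000%
Σ(r − r̄)² = (0.6 − (-1.7000))² + (-1.5 − (-1.7000))² + … = 22.3200
σ = √[22.3200 / 4] = 2.3622%
VaR = −(r̄ − z·σ) = −(-1.7000 − 1.282 × 2.3622) = −(-4.7283) = 4.7283%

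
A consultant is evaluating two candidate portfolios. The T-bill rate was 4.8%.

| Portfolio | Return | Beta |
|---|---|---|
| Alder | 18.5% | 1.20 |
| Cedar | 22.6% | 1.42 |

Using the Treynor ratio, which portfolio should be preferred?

Alder: Treynor = (18.5% − 4.8%) / 1.20 = 11.417
Cedar: Treynor = (22.6% − 4.8%) / 1.42 = 12.535
Highest: Cedar (12.535).

Cedar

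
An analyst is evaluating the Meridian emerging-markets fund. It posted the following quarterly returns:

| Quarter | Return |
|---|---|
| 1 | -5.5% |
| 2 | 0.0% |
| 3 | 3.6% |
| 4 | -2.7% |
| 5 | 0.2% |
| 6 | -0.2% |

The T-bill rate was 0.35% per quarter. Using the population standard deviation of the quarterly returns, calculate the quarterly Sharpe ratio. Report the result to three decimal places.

r̄ = (-5.5 + 0 + 3.6 − 2.7 + 0.2 − 0.2) / 6 = -4.60 / 6 = -0.7667%
Population σ = √[Σ(r − r̄)² / 6] = √[47.0533 / 6] = √7.8422 = 2.8004%
Sharpe = (r̄ − rf) / σ = (-0.7667 − 0.35) / 2.8004 = -1.1167 / 2.8004 = -0.3988

-0.399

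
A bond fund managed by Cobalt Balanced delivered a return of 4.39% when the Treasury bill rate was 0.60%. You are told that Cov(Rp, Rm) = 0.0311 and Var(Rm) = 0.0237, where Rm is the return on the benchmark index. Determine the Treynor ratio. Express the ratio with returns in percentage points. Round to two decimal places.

β = Cov / Var = 0.0311 / 0.0237 = 1.3122
Treynor = (Rp − Rf) / β = (4.39% − 0.60%) / 1.3122 = 3.79 / 1.3122 = 2.8883

2.89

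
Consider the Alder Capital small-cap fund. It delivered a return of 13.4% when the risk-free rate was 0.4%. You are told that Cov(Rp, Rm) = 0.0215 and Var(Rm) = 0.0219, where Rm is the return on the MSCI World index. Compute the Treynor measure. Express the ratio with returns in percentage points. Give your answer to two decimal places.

13.24

β = Cov / Var = 0.0215 / 0.0219 = 0.9817
Treynor = (Rp − Rf) / β = (13.4% − 0.4%) / 0.9817 = 13.00 / 0.9817 = 13.2423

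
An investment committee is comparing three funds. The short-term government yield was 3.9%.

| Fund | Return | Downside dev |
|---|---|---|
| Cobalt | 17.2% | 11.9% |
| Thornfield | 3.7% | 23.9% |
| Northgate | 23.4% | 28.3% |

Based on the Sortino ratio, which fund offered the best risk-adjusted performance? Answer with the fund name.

Cobalt: Sortino ratio = (17.2% − 3.9%) / 11.9% = 1.118
Thornfield: Sortino ratio = (3.7% − 3.9%) / 23.9% = -0.008
Northgate: Sortino ratio = (23.4% − 3.9%) / 28.3% = 0.689
Highest: Cobalt (1.118).

Cobalt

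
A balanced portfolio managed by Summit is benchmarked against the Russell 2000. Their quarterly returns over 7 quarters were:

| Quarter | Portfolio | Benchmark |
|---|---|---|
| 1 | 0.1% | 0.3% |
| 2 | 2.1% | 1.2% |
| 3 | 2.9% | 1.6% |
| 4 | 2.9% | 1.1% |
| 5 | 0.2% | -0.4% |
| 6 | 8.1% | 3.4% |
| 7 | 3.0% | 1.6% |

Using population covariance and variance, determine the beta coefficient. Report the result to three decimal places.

r̄p = 2.7571%,  r̄m = 1.2571%
Cov = Σ(rp − r̄p)(rm − r̄m) / 7 = 2.6253
Var(rm) = Σ(rm − r̄m)² / 7 = 1.2167
β = Cov / Var = 2.6253 / 1.2167 = 2.1577

2.158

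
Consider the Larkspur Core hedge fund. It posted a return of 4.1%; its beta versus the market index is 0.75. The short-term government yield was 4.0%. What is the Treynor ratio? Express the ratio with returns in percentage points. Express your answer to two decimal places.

Treynor = (Rp − Rf) / β = (4.1% − 4.0%) / 0.75 = 0.10 / 0.75 = 0.1333

0.13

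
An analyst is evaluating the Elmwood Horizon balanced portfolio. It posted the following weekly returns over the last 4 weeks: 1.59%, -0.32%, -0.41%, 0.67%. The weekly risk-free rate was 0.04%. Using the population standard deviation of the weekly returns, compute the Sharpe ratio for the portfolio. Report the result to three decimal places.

r̄ = (1.59 − 0.32 − 0.41 + 0.67) / 4 = 1.530 / 4 = 0.3825%
Σ(r − r̄)² = 2.6623; population σ = √(2.6623/4) = 0.8158%
Sharpe = (r̄ − rf) / σ = (0.3825 − 0.04) / 0.8158 = 0.3425 / 0.8158 = 0.4198

0.420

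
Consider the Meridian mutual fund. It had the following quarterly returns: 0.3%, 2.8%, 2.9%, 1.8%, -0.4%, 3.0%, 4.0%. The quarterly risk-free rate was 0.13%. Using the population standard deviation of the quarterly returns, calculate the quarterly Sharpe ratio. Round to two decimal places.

μ = (0.3 + 2.8 + 2.9 + 1.8 − 0.4 + 3 + 4) / 7 = 14.40 / 7 = 2.0571%
Σ(r − μ)² = (0.3 − 2.0571)² + (2.8 − 2.0571)² + … = 15.1171
population σ = √(15.1171 / 7) = √2.1596 = 1.4696%
Sharpe = (μ − rf) / σ = (2.0571 − 0.13) / 1.4696 = 1.9271 / 1.4696 = 1.3113

1.31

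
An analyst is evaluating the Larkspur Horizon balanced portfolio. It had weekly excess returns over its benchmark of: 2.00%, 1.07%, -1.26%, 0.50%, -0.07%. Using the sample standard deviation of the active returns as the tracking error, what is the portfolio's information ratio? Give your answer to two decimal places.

r̄ = (2 + 1.07 − 1.26 + 0.5 − 0.07) / 5 = 2.240 / 5 = 0.4480%
Sample σ = √[Σ(r − r̄)² / 4] = √[5.9839 / 4] = √1.4960 = 1.2231%
IR = r̄ / tracking error = 0.4480 / 1.2231 = 0.3663

0.37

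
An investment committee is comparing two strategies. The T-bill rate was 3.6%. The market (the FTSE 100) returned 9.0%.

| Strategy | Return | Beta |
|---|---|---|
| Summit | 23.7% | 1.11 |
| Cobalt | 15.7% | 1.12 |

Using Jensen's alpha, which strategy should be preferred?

Summit: α = 23.7% − [3.6% + 1.11 × (9.0% − 3.6%)] = 14.106
Cobalt: α = 15.7% − [3.6% + 1.12 × (9.0% − 3.6%)] = 6.052
Highest: Summit (14.106).

Summit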